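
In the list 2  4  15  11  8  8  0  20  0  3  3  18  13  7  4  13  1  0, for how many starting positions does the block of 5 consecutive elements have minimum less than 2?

9

2 4 15 11 8 → min 2
4 15 11 8 8 → min 4
15 11 8 8 0 → min 0  < 2 ✓
11 8 8 0 20 → min 0  < 2 ✓
8 8 0 20 0 → min 0  < 2 ✓
8 0 20 0 3 → min 0  < 2 ✓
0 20 0 3 3 → min 0  < 2 ✓
20 0 3 3 18 → min 0  < 2 ✓
0 3 3 18 13 → min 0  < 2 ✓
3 3 18 13 7 → min 3
3 18 13 7 4 → min 3
18 13 7 4 13 → min 4
13 7 4 13 1 → min 1  < 2 ✓
7 4 13 1 0 → min 0  < 2 ✓
9 windows satisfy the condition.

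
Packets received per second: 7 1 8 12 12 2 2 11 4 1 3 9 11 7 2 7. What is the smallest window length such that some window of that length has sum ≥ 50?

7

add 7: running sum 7 < 50
add 1: running sum 8 < 50
add 8: running sum 16 < 50
add 12: running sum 28 < 50
add 12: running sum 40 < 50
add 2: running sum 42 < 50
add 2: running sum 44 < 50
add 11: shortest ending here [7, 1, 8, 12, 12, 2, 2, 11] sum 55, len 8
add 4: shortest ending here [8, 12, 12, 2, 2, 11, 4] sum 51, len 7
add 1: shortest ending here [8, 12, 12, 2, 2, 11, 4, 1] sum 52, len 8
add 3: shortest ending here [8, 12, 12, 2, 2, 11, 4, 1, 3] sum 55, len 9
add 9: shortest ending here [12, 12, 2, 2, 11, 4, 1, 3, 9] sum 56, len 9
add 11: shortest ending here [12, 2, 2, 11, 4, 1, 3, 9, 11] sum 55, len 9
add 7: shortest ending here [2, 2, 11, 4, 1, 3, 9, 11, 7] sum 50, len 9
add 2: shortest ending here [2, 11, 4, 1, 3, 9, 11, 7, 2] sum 50, len 9
add 7: shortest ending here [11, 4, 1, 3, 9, 11, 7, 2, 7] sum 55, len 9
Shortest qualifying length: 7.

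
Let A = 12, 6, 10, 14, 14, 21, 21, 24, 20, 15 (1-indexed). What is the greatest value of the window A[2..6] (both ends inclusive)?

21

Elements at indices 2..6: 6, 10, 14, 14, 21
max(6, 10, 14, 14, 21) = 21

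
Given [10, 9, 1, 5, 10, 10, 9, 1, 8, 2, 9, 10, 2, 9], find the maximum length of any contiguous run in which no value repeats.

[10] len 1
[10, 9] len 2
[10, 9, 1] len 3
[10, 9, 1, 5] len 4
[9, 1, 5, 10] len 4
[10] len 1
[10, 9] len 2
[10, 9, 1] len 3
[10, 9, 1, 8] len 4
[10, 9, 1, 8, 2] len 5
[1, 8, 2, 9] len 4
[1, 8, 2, 9, 10] len 5
[9, 10, 2] len 3
[10, 2, 9] len 3
Longest all-distinct length: 5.

5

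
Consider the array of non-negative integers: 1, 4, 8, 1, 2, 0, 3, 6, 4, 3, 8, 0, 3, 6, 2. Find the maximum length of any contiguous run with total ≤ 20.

7

add 1: [1] sum 1, len 1
add 4: [1, 4] sum 5, len 2
add 8: [1, 4, 8] sum 13, len 3
add 1: [1, 4, 8, 1] sum 14, len 4
add 2: [1, 4, 8, 1, 2] sum 16, len 5
add 0: [1, 4, 8, 1, 2, 0] sum 16, len 6
add 3: [1, 4, 8, 1, 2, 0, 3] sum 19, len 7
add 6: [8, 1, 2, 0, 3, 6] sum 20, len 6
add 4: [1, 2, 0, 3, 6, 4] sum 16, len 6
add 3: [1, 2, 0, 3, 6, 4, 3] sum 19, len 7
add 8: [4, 3, 8] sum 15, len 3
add 0: [4, 3, 8, 0] sum 15, len 4
add 3: [4, 3, 8, 0, 3] sum 18, len 5
add 6: [3, 8, 0, 3, 6] sum 20, len 5
add 2: [8, 0, 3, 6, 2] sum 19, len 5
Longest length seen: 7.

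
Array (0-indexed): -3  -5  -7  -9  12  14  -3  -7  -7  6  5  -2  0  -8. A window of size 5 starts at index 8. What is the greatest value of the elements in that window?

6

Elements at indices 8..12: -7, 6, 5, -2, 0
max(-7, 6, 5, -2, 0) = 6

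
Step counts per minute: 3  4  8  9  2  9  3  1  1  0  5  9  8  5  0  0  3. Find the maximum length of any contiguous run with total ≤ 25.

[3] sum 3 len 1
[3, 4] sum 7 len 2
[3, 4, 8] sum 15 len 3
[3, 4, 8, 9] sum 24 len 4
[4, 8, 9, 2] sum 23 len 4
[9, 2, 9] sum 20 len 3
[9, 2, 9, 3] sum 23 len 4
[9, 2, 9, 3, 1] sum 24 len 5
[9, 2, 9, 3, 1, 1] sum 25 len 6
[9, 2, 9, 3, 1, 1, 0] sum 25 len 7
[2, 9, 3, 1, 1, 0, 5] sum 21 len 7
[3, 1, 1, 0, 5, 9] sum 19 len 6
[1, 1, 0, 5, 9, 8] sum 24 len 6
[9, 8, 5] sum 22 len 3
[9, 8, 5, 0] sum 22 len 4
[9, 8, 5, 0, 0] sum 22 len 5
[9, 8, 5, 0, 0, 3] sum 25 len 6
Longest length seen: 7.

7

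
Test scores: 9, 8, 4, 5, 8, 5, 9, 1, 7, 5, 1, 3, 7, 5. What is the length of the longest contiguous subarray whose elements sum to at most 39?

Extend to the right; shrink from the left whenever the sum exceeds 39:
→ 9: sum 9, len 1
→ 8: sum 17, len 2
→ 4: sum 21, len 3
→ 5: sum 26, len 4
→ 8: sum 34, len 5
→ 5: sum 39, len 6
→ 9 (dropped 9): sum 39, len 6
→ 1 (dropped 8): sum 32, len 6
→ 7: sum 39, len 7
→ 5 (dropped 4, 5): sum 35, len 6
→ 1: sum 36, len 7
→ 3: sum 39, len 8
→ 7 (dropped 8): sum 38, len 8
→ 5 (dropped 5): sum 38, len 8
Longest length seen: 8.

8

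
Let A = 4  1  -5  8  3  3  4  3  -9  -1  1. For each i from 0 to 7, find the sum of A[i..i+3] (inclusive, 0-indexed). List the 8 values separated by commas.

8, 7, 9, 18, 13, 1, -3, -6

Sliding a size-4 window across the 11 values:
[4, 1, -5, 8] → sum 8
[1, -5, 8, 3] → sum 7
[-5, 8, 3, 3] → sum 9
[8, 3, 3, 4] → sum 18
[3, 3, 4, 3] → sum 13
[3, 4, 3, -9] → sum 1
[4, 3, -9, -1] → sum -3
[3, -9, -1, 1] → sum -6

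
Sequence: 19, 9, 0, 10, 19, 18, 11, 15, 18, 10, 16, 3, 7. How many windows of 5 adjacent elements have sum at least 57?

19 9 0 10 19 → sum 57  ≥ 57 ✓
9 0 10 19 18 → sum 56
0 10 19 18 11 → sum 58  ≥ 57 ✓
10 19 18 11 15 → sum 73  ≥ 57 ✓
19 18 11 15 18 → sum 81  ≥ 57 ✓
18 11 15 18 10 → sum 72  ≥ 57 ✓
11 15 18 10 16 → sum 70  ≥ 57 ✓
15 18 10 16 3 → sum 62  ≥ 57 ✓
18 10 16 3 7 → sum 54
7 windows satisfy the condition.

7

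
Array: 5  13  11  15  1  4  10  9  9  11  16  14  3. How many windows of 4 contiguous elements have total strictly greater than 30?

8

5 13 11 15 → sum 44  > 30 ✓
13 11 15 1 → sum 40  > 30 ✓
11 15 1 4 → sum 31  > 30 ✓
15 1 4 10 → sum 30
1 4 10 9 → sum 24
4 10 9 9 → sum 32  > 30 ✓
10 9 9 11 → sum 39  > 30 ✓
9 9 11 16 → sum 45  > 30 ✓
9 11 16 14 → sum 50  > 30 ✓
11 16 14 3 → sum 44  > 30 ✓
8 windows satisfy the condition.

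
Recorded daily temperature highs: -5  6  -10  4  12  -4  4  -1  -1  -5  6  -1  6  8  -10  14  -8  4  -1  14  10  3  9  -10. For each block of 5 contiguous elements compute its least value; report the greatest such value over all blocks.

-1

[-5, 6, -10, 4, 12] → min -10
[6, -10, 4, 12, -4] → min -10
[-10, 4, 12, -4, 4] → min -10
[4, 12, -4, 4, -1] → min -4
[12, -4, 4, -1, -1] → min -4
[-4, 4, -1, -1, -5] → min -5
[4, -1, -1, -5, 6] → min -5
[-1, -1, -5, 6, -1] → min -5
[-1, -5, 6, -1, 6] → min -5
[-5, 6, -1, 6, 8] → min -5
[6, -1, 6, 8, -10] → min -10
[-1, 6, 8, -10, 14] → min -10
[6, 8, -10, 14, -8] → min -10
[8, -10, 14, -8, 4] → min -10
[-10, 14, -8, 4, -1] → min -10
[14, -8, 4, -1, 14] → min -8
[-8, 4, -1, 14, 10] → min -8
[4, -1, 14, 10, 3] → min -1
[-1, 14, 10, 3, 9] → min -1
[14, 10, 3, 9, -10] → min -10
Greatest of these is -1.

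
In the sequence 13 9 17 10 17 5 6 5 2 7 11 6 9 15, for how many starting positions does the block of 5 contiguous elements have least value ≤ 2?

5

[13, 9, 17, 10, 17] → min 9
[9, 17, 10, 17, 5] → min 5
[17, 10, 17, 5, 6] → min 5
[10, 17, 5, 6, 5] → min 5
[17, 5, 6, 5, 2] → min 2  ≤ 2 ✓
[5, 6, 5, 2, 7] → min 2  ≤ 2 ✓
[6, 5, 2, 7, 11] → min 2  ≤ 2 ✓
[5, 2, 7, 11, 6] → min 2  ≤ 2 ✓
[2, 7, 11, 6, 9] → min 2  ≤ 2 ✓
[7, 11, 6, 9, 15] → min 6
5 windows satisfy the condition.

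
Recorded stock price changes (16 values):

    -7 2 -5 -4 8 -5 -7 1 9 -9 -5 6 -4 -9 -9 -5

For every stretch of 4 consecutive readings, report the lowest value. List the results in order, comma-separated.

-7, -5, -5, -7, -7, -7, -9, -9, -9, -9, -9, -9, -9

(-7, 2, -5, -4) → min -7
(2, -5, -4, 8) → min -5
(-5, -4, 8, -5) → min -5
(-4, 8, -5, -7) → min -7
(8, -5, -7, 1) → min -7
(-5, -7, 1, 9) → min -7
(-7, 1, 9, -9) → min -9
(1, 9, -9, -5) → min -9
(9, -9, -5, 6) → min -9
(-9, -5, 6, -4) → min -9
(-5, 6, -4, -9) → min -9
(6, -4, -9, -9) → min -9
(-4, -9, -9, -5) → min -9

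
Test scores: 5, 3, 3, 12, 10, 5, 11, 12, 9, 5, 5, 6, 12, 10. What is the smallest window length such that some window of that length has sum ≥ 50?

add 5: running sum 5 < 50
add 3: running sum 8 < 50
add 3: running sum 11 < 50
add 12: running sum 23 < 50
add 10: running sum 33 < 50
add 5: running sum 38 < 50
add 11: running sum 49 < 50
end 7: [12, 10, 5, 11, 12] sum 50, len 5
end 8: [12, 10, 5, 11, 12, 9] sum 59, len 6
end 9: [10, 5, 11, 12, 9, 5] sum 52, len 6
end 10: [10, 5, 11, 12, 9, 5, 5] sum 57, len 7
end 11: [5, 11, 12, 9, 5, 5, 6] sum 53, len 7
end 12: [11, 12, 9, 5, 5, 6, 12] sum 60, len 7
end 13: [12, 9, 5, 5, 6, 12, 10] sum 59, len 7
Shortest qualifying length: 5.

5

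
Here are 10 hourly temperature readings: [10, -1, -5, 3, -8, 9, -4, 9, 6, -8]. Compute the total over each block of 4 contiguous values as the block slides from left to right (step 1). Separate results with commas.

7, -11, -1, 0, 6, 20, 3

[10, -1, -5, 3] → sum 7
[-1, -5, 3, -8] → sum -11
[-5, 3, -8, 9] → sum -1
[3, -8, 9, -4] → sum 0
[-8, 9, -4, 9] → sum 6
[9, -4, 9, 6] → sum 20
[-4, 9, 6, -8] → sum 3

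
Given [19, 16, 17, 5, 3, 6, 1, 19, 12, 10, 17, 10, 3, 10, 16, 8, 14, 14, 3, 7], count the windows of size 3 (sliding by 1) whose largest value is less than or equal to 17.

[19, 16, 17] → max 19
[16, 17, 5] → max 17  ≤ 17 ✓
[17, 5, 3] → max 17  ≤ 17 ✓
[5, 3, 6] → max 6  ≤ 17 ✓
[3, 6, 1] → max 6  ≤ 17 ✓
[6, 1, 19] → max 19
[1, 19, 12] → max 19
[19, 12, 10] → max 19
[12, 10, 17] → max 17  ≤ 17 ✓
[10, 17, 10] → max 17  ≤ 17 ✓
[17, 10, 3] → max 17  ≤ 17 ✓
[10, 3, 10] → max 10  ≤ 17 ✓
[3, 10, 16] → max 16  ≤ 17 ✓
[10, 16, 8] → max 16  ≤ 17 ✓
[16, 8, 14] → max 16  ≤ 17 ✓
[8, 14, 14] → max 14  ≤ 17 ✓
[14, 14, 3] → max 14  ≤ 17 ✓
[14, 3, 7] → max 14  ≤ 17 ✓
14 windows satisfy the condition.

14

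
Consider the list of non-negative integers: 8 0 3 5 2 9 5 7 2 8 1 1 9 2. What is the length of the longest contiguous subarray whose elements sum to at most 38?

[8] sum 8 len 1
[8, 0] sum 8 len 2
[8, 0, 3] sum 11 len 3
[8, 0, 3, 5] sum 16 len 4
[8, 0, 3, 5, 2] sum 18 len 5
[8, 0, 3, 5, 2, 9] sum 27 len 6
[8, 0, 3, 5, 2, 9, 5] sum 32 len 7
[0, 3, 5, 2, 9, 5, 7] sum 31 len 7
[0, 3, 5, 2, 9, 5, 7, 2] sum 33 len 8
[5, 2, 9, 5, 7, 2, 8] sum 38 len 7
[2, 9, 5, 7, 2, 8, 1] sum 34 len 7
[2, 9, 5, 7, 2, 8, 1, 1] sum 35 len 8
[5, 7, 2, 8, 1, 1, 9] sum 33 len 7
[5, 7, 2, 8, 1, 1, 9, 2] sum 35 len 8
Longest length seen: 8.

8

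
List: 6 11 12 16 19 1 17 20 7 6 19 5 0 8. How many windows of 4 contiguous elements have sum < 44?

3

6 11 12 16 → sum 45
11 12 16 19 → sum 58
12 16 19 1 → sum 48
16 19 1 17 → sum 53
19 1 17 20 → sum 57
1 17 20 7 → sum 45
17 20 7 6 → sum 50
20 7 6 19 → sum 52
7 6 19 5 → sum 37  < 44 ✓
6 19 5 0 → sum 30  < 44 ✓
19 5 0 8 → sum 32  < 44 ✓
3 windows satisfy the condition.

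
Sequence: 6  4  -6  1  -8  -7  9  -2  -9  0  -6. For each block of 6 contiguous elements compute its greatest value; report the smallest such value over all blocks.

6

(6, 4, -6, 1, -8, -7) → max 6
(4, -6, 1, -8, -7, 9) → max 9
(-6, 1, -8, -7, 9, -2) → max 9
(1, -8, -7, 9, -2, -9) → max 9
(-8, -7, 9, -2, -9, 0) → max 9
(-7, 9, -2, -9, 0, -6) → max 9
Smallest of these is 6.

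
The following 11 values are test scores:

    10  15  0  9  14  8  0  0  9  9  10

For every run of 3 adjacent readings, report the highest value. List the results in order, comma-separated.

Sliding a size-3 window across the 11 values:
10 15 0 → max 15
15 0 9 → max 15
0 9 14 → max 14
9 14 8 → max 14
14 8 0 → max 14
8 0 0 → max 8
0 0 9 → max 9
0 9 9 → max 9
9 9 10 → max 10

15, 15, 14, 14, 14, 8, 9, 9, 10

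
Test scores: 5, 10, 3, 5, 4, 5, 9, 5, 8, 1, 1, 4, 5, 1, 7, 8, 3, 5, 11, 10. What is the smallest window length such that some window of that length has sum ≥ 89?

17

add 5: running sum 5 < 89
add 10: running sum 15 < 89
add 3: running sum 18 < 89
add 5: running sum 23 < 89
add 4: running sum 27 < 89
add 5: running sum 32 < 89
add 9: running sum 41 < 89
add 5: running sum 46 < 89
add 8: running sum 54 < 89
add 1: running sum 55 < 89
add 1: running sum 56 < 89
add 4: running sum 60 < 89
add 5: running sum 65 < 89
add 1: running sum 66 < 89
add 7: running sum 73 < 89
add 8: running sum 81 < 89
add 3: running sum 84 < 89
add 5: shortest ending here [5, 10, 3, 5, 4, 5, 9, 5, 8, 1, 1, 4, 5, 1, 7, 8, 3, 5] sum 89, len 18
add 11: shortest ending here [10, 3, 5, 4, 5, 9, 5, 8, 1, 1, 4, 5, 1, 7, 8, 3, 5, 11] sum 95, len 18
add 10: shortest ending here [5, 4, 5, 9, 5, 8, 1, 1, 4, 5, 1, 7, 8, 3, 5, 11, 10] sum 92, len 17
Shortest qualifying length: 17.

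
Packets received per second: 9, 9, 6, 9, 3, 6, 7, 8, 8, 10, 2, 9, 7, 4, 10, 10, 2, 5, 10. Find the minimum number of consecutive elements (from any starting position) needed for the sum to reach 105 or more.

add 9: running sum 9 < 105
add 9: running sum 18 < 105
add 6: running sum 24 < 105
add 9: running sum 33 < 105
add 3: running sum 36 < 105
add 6: running sum 42 < 105
add 7: running sum 49 < 105
add 8: running sum 57 < 105
add 8: running sum 65 < 105
add 10: running sum 75 < 105
add 2: running sum 77 < 105
add 9: running sum 86 < 105
add 7: running sum 93 < 105
add 4: running sum 97 < 105
add 10: shortest ending here [9, 9, 6, 9, 3, 6, 7, 8, 8, 10, 2, 9, 7, 4, 10] sum 107, len 15
add 10: shortest ending here [9, 6, 9, 3, 6, 7, 8, 8, 10, 2, 9, 7, 4, 10, 10] sum 108, len 15
add 2: shortest ending here [9, 6, 9, 3, 6, 7, 8, 8, 10, 2, 9, 7, 4, 10, 10, 2] sum 110, len 16
add 5: shortest ending here [6, 9, 3, 6, 7, 8, 8, 10, 2, 9, 7, 4, 10, 10, 2, 5] sum 106, len 16
add 10: shortest ending here [9, 3, 6, 7, 8, 8, 10, 2, 9, 7, 4, 10, 10, 2, 5, 10] sum 110, len 16
Shortest qualifying length: 15.

15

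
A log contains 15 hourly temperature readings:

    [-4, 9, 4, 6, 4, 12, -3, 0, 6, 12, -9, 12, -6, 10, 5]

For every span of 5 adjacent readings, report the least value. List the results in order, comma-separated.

-4 9 4 6 4 → min -4
9 4 6 4 12 → min 4
4 6 4 12 -3 → min -3
6 4 12 -3 0 → min -3
4 12 -3 0 6 → min -3
12 -3 0 6 12 → min -3
-3 0 6 12 -9 → min -9
0 6 12 -9 12 → min -9
6 12 -9 12 -6 → min -9
12 -9 12 -6 10 → min -9
-9 12 -6 10 5 → min -9

-4, 4, -3, -3, -3, -3, -9, -9, -9, -9, -9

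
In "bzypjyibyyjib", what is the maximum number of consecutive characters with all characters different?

[b] len 1
[b, z] len 2
[b, z, y] len 3
[b, z, y, p] len 4
[b, z, y, p, j] len 5
[p, j, y] len 3
[p, j, y, i] len 4
[p, j, y, i, b] len 5
[i, b, y] len 3
[y] len 1
[y, j] len 2
[y, j, i] len 3
[y, j, i, b] len 4
Longest all-distinct length: 5.

5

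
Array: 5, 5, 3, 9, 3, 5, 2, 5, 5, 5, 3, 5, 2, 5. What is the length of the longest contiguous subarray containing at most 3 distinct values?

10

add 5: window [5] (1 distinct), len 1
add 5: window [5, 5] (1 distinct), len 2
add 3: window [5, 5, 3] (2 distinct), len 3
add 9: window [5, 5, 3, 9] (3 distinct), len 4
add 3: window [5, 5, 3, 9, 3] (3 distinct), len 5
add 5: window [5, 5, 3, 9, 3, 5] (3 distinct), len 6
add 2: window [3, 5, 2] (3 distinct), len 3
add 5: window [3, 5, 2, 5] (3 distinct), len 4
add 5: window [3, 5, 2, 5, 5] (3 distinct), len 5
add 5: window [3, 5, 2, 5, 5, 5] (3 distinct), len 6
add 3: window [3, 5, 2, 5, 5, 5, 3] (3 distinct), len 7
add 5: window [3, 5, 2, 5, 5, 5, 3, 5] (3 distinct), len 8
add 2: window [3, 5, 2, 5, 5, 5, 3, 5, 2] (3 distinct), len 9
add 5: window [3, 5, 2, 5, 5, 5, 3, 5, 2, 5] (3 distinct), len 10
Longest length with ≤3 distinct: 10.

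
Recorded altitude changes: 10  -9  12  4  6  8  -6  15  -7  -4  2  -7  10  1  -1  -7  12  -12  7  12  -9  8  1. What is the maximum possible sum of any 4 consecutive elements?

10 -9 12 4 → sum 17
-9 12 4 6 → sum 13
12 4 6 8 → sum 30
4 6 8 -6 → sum 12
6 8 -6 15 → sum 23
8 -6 15 -7 → sum 10
-6 15 -7 -4 → sum -2
15 -7 -4 2 → sum 6
-7 -4 2 -7 → sum -16
-4 2 -7 10 → sum 1
2 -7 10 1 → sum 6
-7 10 1 -1 → sum 3
10 1 -1 -7 → sum 3
1 -1 -7 12 → sum 5
-1 -7 12 -12 → sum -8
-7 12 -12 7 → sum 0
12 -12 7 12 → sum 19
-12 7 12 -9 → sum -2
7 12 -9 8 → sum 18
12 -9 8 1 → sum 12
Maximum of these is 30.

30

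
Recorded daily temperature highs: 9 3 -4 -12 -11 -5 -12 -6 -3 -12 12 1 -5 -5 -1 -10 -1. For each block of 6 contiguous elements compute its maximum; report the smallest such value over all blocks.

Window maxs for each of the 12 positions:
(9, 3, -4, -12, -11, -5) → max 9
(3, -4, -12, -11, -5, -12) → max 3
(-4, -12, -11, -5, -12, -6) → max -4
(-12, -11, -5, -12, -6, -3) → max -3
(-11, -5, -12, -6, -3, -12) → max -3
(-5, -12, -6, -3, -12, 12) → max 12
(-12, -6, -3, -12, 12, 1) → max 12
(-6, -3, -12, 12, 1, -5) → max 12
(-3, -12, 12, 1, -5, -5) → max 12
(-12, 12, 1, -5, -5, -1) → max 12
(12, 1, -5, -5, -1, -10) → max 12
(1, -5, -5, -1, -10, -1) → max 1
Smallest of these is -4.

-4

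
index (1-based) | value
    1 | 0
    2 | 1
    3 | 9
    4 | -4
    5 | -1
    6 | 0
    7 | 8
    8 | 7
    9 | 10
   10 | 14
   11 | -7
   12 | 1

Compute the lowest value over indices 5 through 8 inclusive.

Elements at indices 5..8: -1, 0, 8, 7
min(-1, 0, 8, 7) = -1

-1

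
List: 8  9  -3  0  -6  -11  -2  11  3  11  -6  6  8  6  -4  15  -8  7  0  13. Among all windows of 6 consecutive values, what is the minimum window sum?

-13

(8, 9, -3, 0, -6, -11) → sum -3
(9, -3, 0, -6, -11, -2) → sum -13
(-3, 0, -6, -11, -2, 11) → sum -11
(0, -6, -11, -2, 11, 3) → sum -5
(-6, -11, -2, 11, 3, 11) → sum 6
(-11, -2, 11, 3, 11, -6) → sum 6
(-2, 11, 3, 11, -6, 6) → sum 23
(11, 3, 11, -6, 6, 8) → sum 33
(3, 11, -6, 6, 8, 6) → sum 28
(11, -6, 6, 8, 6, -4) → sum 21
(-6, 6, 8, 6, -4, 15) → sum 25
(6, 8, 6, -4, 15, -8) → sum 23
(8, 6, -4, 15, -8, 7) → sum 24
(6, -4, 15, -8, 7, 0) → sum 16
(-4, 15, -8, 7, 0, 13) → sum 23
Minimum of these is -13.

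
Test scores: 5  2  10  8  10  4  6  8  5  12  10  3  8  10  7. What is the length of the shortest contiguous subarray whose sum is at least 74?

10

add 5: running sum 5 < 74
add 2: running sum 7 < 74
add 10: running sum 17 < 74
add 8: running sum 25 < 74
add 10: running sum 35 < 74
add 4: running sum 39 < 74
add 6: running sum 45 < 74
add 8: running sum 53 < 74
add 5: running sum 58 < 74
add 12: running sum 70 < 74
end 10: [2, 10, 8, 10, 4, 6, 8, 5, 12, 10] sum 75, len 10
end 11: [10, 8, 10, 4, 6, 8, 5, 12, 10, 3] sum 76, len 10
end 12: [8, 10, 4, 6, 8, 5, 12, 10, 3, 8] sum 74, len 10
end 13: [10, 4, 6, 8, 5, 12, 10, 3, 8, 10] sum 76, len 10
end 14: [10, 4, 6, 8, 5, 12, 10, 3, 8, 10, 7] sum 83, len 11
Shortest qualifying length: 10.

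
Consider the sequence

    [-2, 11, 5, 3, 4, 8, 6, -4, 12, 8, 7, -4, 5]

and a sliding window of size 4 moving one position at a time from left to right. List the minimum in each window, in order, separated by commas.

(-2, 11, 5, 3) → min -2
(11, 5, 3, 4) → min 3
(5, 3, 4, 8) → min 3
(3, 4, 8, 6) → min 3
(4, 8, 6, -4) → min -4
(8, 6, -4, 12) → min -4
(6, -4, 12, 8) → min -4
(-4, 12, 8, 7) → min -4
(12, 8, 7, -4) → min -4
(8, 7, -4, 5) → min -4

-2, 3, 3, 3, -4, -4, -4, -4, -4, -4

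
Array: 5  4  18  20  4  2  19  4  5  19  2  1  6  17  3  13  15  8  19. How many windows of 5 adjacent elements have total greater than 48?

8

(5, 4, 18, 20, 4) → sum 51  > 48 ✓
(4, 18, 20, 4, 2) → sum 48
(18, 20, 4, 2, 19) → sum 63  > 48 ✓
(20, 4, 2, 19, 4) → sum 49  > 48 ✓
(4, 2, 19, 4, 5) → sum 34
(2, 19, 4, 5, 19) → sum 49  > 48 ✓
(19, 4, 5, 19, 2) → sum 49  > 48 ✓
(4, 5, 19, 2, 1) → sum 31
(5, 19, 2, 1, 6) → sum 33
(19, 2, 1, 6, 17) → sum 45
(2, 1, 6, 17, 3) → sum 29
(1, 6, 17, 3, 13) → sum 40
(6, 17, 3, 13, 15) → sum 54  > 48 ✓
(17, 3, 13, 15, 8) → sum 56  > 48 ✓
(3, 13, 15, 8, 19) → sum 58  > 48 ✓
8 windows satisfy the condition.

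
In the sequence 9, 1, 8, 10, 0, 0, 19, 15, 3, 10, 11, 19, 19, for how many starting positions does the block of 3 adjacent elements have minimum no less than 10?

9 1 8 → min 1
1 8 10 → min 1
8 10 0 → min 0
10 0 0 → min 0
0 0 19 → min 0
0 19 15 → min 0
19 15 3 → min 3
15 3 10 → min 3
3 10 11 → min 3
10 11 19 → min 10  ≥ 10 ✓
11 19 19 → min 11  ≥ 10 ✓
2 windows satisfy the condition.

2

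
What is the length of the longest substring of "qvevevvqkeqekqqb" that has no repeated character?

4

add q: [q] len 1
add v: [q, v] len 2
add e: [q, v, e] len 3
add v (repeat v, move left end past it): [e, v] len 2
add e (repeat e, move left end past it): [v, e] len 2
add v (repeat v, move left end past it): [e, v] len 2
add v (repeat v, move left end past it): [v] len 1
add q: [v, q] len 2
add k: [v, q, k] len 3
add e: [v, q, k, e] len 4
add q (repeat q, move left end past it): [k, e, q] len 3
add e (repeat e, move left end past it): [q, e] len 2
add k: [q, e, k] len 3
add q (repeat q, move left end past it): [e, k, q] len 3
add q (repeat q, move left end past it): [q] len 1
add b: [q, b] len 2
Longest all-distinct length: 4.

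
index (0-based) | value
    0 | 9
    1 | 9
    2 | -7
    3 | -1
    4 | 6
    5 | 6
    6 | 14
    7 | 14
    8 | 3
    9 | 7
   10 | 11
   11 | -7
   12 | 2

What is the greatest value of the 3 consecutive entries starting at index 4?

Elements at indices 4..6: 6, 6, 14
max(6, 6, 14) = 14

14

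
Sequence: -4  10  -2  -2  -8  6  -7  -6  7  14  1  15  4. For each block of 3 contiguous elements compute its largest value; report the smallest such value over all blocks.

-2

Each size-3 window and its max:
-4 10 -2 → max 10
10 -2 -2 → max 10
-2 -2 -8 → max -2
-2 -8 6 → max 6
-8 6 -7 → max 6
6 -7 -6 → max 6
-7 -6 7 → max 7
-6 7 14 → max 14
7 14 1 → max 14
14 1 15 → max 15
1 15 4 → max 15
Smallest of these is -2.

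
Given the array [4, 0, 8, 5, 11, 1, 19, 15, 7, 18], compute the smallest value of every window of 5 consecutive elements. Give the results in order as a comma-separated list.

0, 0, 1, 1, 1, 1

[4, 0, 8, 5, 11] → min 0
[0, 8, 5, 11, 1] → min 0
[8, 5, 11, 1, 19] → min 1
[5, 11, 1, 19, 15] → min 1
[11, 1, 19, 15, 7] → min 1
[1, 19, 15, 7, 18] → min 1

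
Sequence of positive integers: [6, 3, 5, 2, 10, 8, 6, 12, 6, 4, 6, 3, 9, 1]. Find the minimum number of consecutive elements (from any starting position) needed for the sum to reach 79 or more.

add 6: running sum 6 < 79
add 3: running sum 9 < 79
add 5: running sum 14 < 79
add 2: running sum 16 < 79
add 10: running sum 26 < 79
add 8: running sum 34 < 79
add 6: running sum 40 < 79
add 12: running sum 52 < 79
add 6: running sum 58 < 79
add 4: running sum 62 < 79
add 6: running sum 68 < 79
add 3: running sum 71 < 79
end 12: [6, 3, 5, 2, 10, 8, 6, 12, 6, 4, 6, 3, 9] sum 80, len 13
end 13: [6, 3, 5, 2, 10, 8, 6, 12, 6, 4, 6, 3, 9, 1] sum 81, len 14
Shortest qualifying length: 13.

13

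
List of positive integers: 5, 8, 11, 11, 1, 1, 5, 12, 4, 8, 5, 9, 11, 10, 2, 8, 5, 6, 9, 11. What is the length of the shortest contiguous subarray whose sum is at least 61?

8

add 5: running sum 5 < 61
add 8: running sum 13 < 61
add 11: running sum 24 < 61
add 11: running sum 35 < 61
add 1: running sum 36 < 61
add 1: running sum 37 < 61
add 5: running sum 42 < 61
add 12: running sum 54 < 61
add 4: running sum 58 < 61
end 9: [8, 11, 11, 1, 1, 5, 12, 4, 8] sum 61, len 9
end 10: [8, 11, 11, 1, 1, 5, 12, 4, 8, 5] sum 66, len 10
end 11: [11, 11, 1, 1, 5, 12, 4, 8, 5, 9] sum 67, len 10
end 12: [11, 1, 1, 5, 12, 4, 8, 5, 9, 11] sum 67, len 10
end 13: [5, 12, 4, 8, 5, 9, 11, 10] sum 64, len 8
end 14: [12, 4, 8, 5, 9, 11, 10, 2] sum 61, len 8
end 15: [12, 4, 8, 5, 9, 11, 10, 2, 8] sum 69, len 9
end 16: [4, 8, 5, 9, 11, 10, 2, 8, 5] sum 62, len 9
end 17: [8, 5, 9, 11, 10, 2, 8, 5, 6] sum 64, len 9
end 18: [5, 9, 11, 10, 2, 8, 5, 6, 9] sum 65, len 9
end 19: [11, 10, 2, 8, 5, 6, 9, 11] sum 62, len 8
Shortest qualifying length: 8.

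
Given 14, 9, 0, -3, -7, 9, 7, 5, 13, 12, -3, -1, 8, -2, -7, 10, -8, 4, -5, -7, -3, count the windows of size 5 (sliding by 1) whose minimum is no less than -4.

14 9 0 -3 -7 → min -7
9 0 -3 -7 9 → min -7
0 -3 -7 9 7 → min -7
-3 -7 9 7 5 → min -7
-7 9 7 5 13 → min -7
9 7 5 13 12 → min 5  ≥ -4 ✓
7 5 13 12 -3 → min -3  ≥ -4 ✓
5 13 12 -3 -1 → min -3  ≥ -4 ✓
13 12 -3 -1 8 → min -3  ≥ -4 ✓
12 -3 -1 8 -2 → min -3  ≥ -4 ✓
-3 -1 8 -2 -7 → min -7
-1 8 -2 -7 10 → min -7
8 -2 -7 10 -8 → min -8
-2 -7 10 -8 4 → min -8
-7 10 -8 4 -5 → min -8
10 -8 4 -5 -7 → min -8
-8 4 -5 -7 -3 → min -8
5 windows satisfy the condition.

5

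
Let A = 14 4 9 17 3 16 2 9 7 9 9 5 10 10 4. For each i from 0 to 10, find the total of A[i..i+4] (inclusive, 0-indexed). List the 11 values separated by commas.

47, 49, 47, 47, 37, 43, 36, 39, 40, 43, 38

Sliding a size-5 window across the 15 values:
(14, 4, 9, 17, 3) → sum 47
(4, 9, 17, 3, 16) → sum 49
(9, 17, 3, 16, 2) → sum 47
(17, 3, 16, 2, 9) → sum 47
(3, 16, 2, 9, 7) → sum 37
(16, 2, 9, 7, 9) → sum 43
(2, 9, 7, 9, 9) → sum 36
(9, 7, 9, 9, 5) → sum 39
(7, 9, 9, 5, 10) → sum 40
(9, 9, 5, 10, 10) → sum 43
(9, 5, 10, 10, 4) → sum 38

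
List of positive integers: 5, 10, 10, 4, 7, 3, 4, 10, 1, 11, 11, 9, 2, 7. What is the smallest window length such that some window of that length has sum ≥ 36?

add 5: running sum 5 < 36
add 10: running sum 15 < 36
add 10: running sum 25 < 36
add 4: running sum 29 < 36
add 7: shortest ending here [5, 10, 10, 4, 7] sum 36, len 5
add 3: shortest ending here [5, 10, 10, 4, 7, 3] sum 39, len 6
add 4: shortest ending here [10, 10, 4, 7, 3, 4] sum 38, len 6
add 10: shortest ending here [10, 4, 7, 3, 4, 10] sum 38, len 6
add 1: shortest ending here [10, 4, 7, 3, 4, 10, 1] sum 39, len 7
add 11: shortest ending here [7, 3, 4, 10, 1, 11] sum 36, len 6
add 11: shortest ending here [4, 10, 1, 11, 11] sum 37, len 5
add 9: shortest ending here [10, 1, 11, 11, 9] sum 42, len 5
add 2: shortest ending here [10, 1, 11, 11, 9, 2] sum 44, len 6
add 7: shortest ending here [11, 11, 9, 2, 7] sum 40, len 5
Shortest qualifying length: 5.

5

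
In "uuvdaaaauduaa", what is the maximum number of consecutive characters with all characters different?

4

add u: [u] len 1
add u (repeat u, move left end past it): [u] len 1
add v: [u, v] len 2
add d: [u, v, d] len 3
add a: [u, v, d, a] len 4
add a (repeat a, move left end past it): [a] len 1
add a (repeat a, move left end past it): [a] len 1
add a (repeat a, move left end past it): [a] len 1
add u: [a, u] len 2
add d: [a, u, d] len 3
add u (repeat u, move left end past it): [d, u] len 2
add a: [d, u, a] len 3
add a (repeat a, move left end past it): [a] len 1
Longest all-distinct length: 4.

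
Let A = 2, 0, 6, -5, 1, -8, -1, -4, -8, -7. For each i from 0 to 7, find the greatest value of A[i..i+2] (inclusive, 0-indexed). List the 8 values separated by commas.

6, 6, 6, 1, 1, -1, -1, -4

[2, 0, 6] → max 6
[0, 6, -5] → max 6
[6, -5, 1] → max 6
[-5, 1, -8] → max 1
[1, -8, -1] → max 1
[-8, -1, -4] → max -1
[-1, -4, -8] → max -1
[-4, -8, -7] → max -4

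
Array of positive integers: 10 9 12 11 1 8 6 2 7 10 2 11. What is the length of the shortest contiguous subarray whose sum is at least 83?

add 10: running sum 10 < 83
add 9: running sum 19 < 83
add 12: running sum 31 < 83
add 11: running sum 42 < 83
add 1: running sum 43 < 83
add 8: running sum 51 < 83
add 6: running sum 57 < 83
add 2: running sum 59 < 83
add 7: running sum 66 < 83
add 10: running sum 76 < 83
add 2: running sum 78 < 83
add 11: shortest ending here [10, 9, 12, 11, 1, 8, 6, 2, 7, 10, 2, 11] sum 89, len 12
Shortest qualifying length: 12.

12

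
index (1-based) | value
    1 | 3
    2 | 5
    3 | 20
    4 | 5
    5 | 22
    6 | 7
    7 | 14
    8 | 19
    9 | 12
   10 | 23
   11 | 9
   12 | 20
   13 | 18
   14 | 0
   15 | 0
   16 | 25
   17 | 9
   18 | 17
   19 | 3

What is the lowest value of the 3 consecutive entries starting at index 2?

Elements at indices 2..4: 5, 20, 5
min(5, 20, 5) = 5

5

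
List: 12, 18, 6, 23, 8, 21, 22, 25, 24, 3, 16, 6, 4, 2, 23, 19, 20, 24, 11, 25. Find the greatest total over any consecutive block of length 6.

[12, 18, 6, 23, 8, 21] → sum 88
[18, 6, 23, 8, 21, 22] → sum 98
[6, 23, 8, 21, 22, 25] → sum 105
[23, 8, 21, 22, 25, 24] → sum 123
[8, 21, 22, 25, 24, 3] → sum 103
[21, 22, 25, 24, 3, 16] → sum 111
[22, 25, 24, 3, 16, 6] → sum 96
[25, 24, 3, 16, 6, 4] → sum 78
[24, 3, 16, 6, 4, 2] → sum 55
[3, 16, 6, 4, 2, 23] → sum 54
[16, 6, 4, 2, 23, 19] → sum 70
[6, 4, 2, 23, 19, 20] → sum 74
[4, 2, 23, 19, 20, 24] → sum 92
[2, 23, 19, 20, 24, 11] → sum 99
[23, 19, 20, 24, 11, 25] → sum 122
Greatest of these is 123.

123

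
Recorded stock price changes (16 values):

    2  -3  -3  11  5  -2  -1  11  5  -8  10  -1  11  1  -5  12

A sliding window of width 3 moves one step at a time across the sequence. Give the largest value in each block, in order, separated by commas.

Sliding a size-3 window across the 16 values:
2 -3 -3 → max 2
-3 -3 11 → max 11
-3 11 5 → max 11
11 5 -2 → max 11
5 -2 -1 → max 5
-2 -1 11 → max 11
-1 11 5 → max 11
11 5 -8 → max 11
5 -8 10 → max 10
-8 10 -1 → max 10
10 -1 11 → max 11
-1 11 1 → max 11
11 1 -5 → max 11
1 -5 12 → max 12

2, 11, 11, 11, 5, 11, 11, 11, 10, 10, 11, 11, 11, 12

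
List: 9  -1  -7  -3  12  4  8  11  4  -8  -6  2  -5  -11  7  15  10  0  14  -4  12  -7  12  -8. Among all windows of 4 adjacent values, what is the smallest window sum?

-20

Window sums for each of the 21 positions:
(9, -1, -7, -3) → sum -2
(-1, -7, -3, 12) → sum 1
(-7, -3, 12, 4) → sum 6
(-3, 12, 4, 8) → sum 21
(12, 4, 8, 11) → sum 35
(4, 8, 11, 4) → sum 27
(8, 11, 4, -8) → sum 15
(11, 4, -8, -6) → sum 1
(4, -8, -6, 2) → sum -8
(-8, -6, 2, -5) → sum -17
(-6, 2, -5, -11) → sum -20
(2, -5, -11, 7) → sum -7
(-5, -11, 7, 15) → sum 6
(-11, 7, 15, 10) → sum 21
(7, 15, 10, 0) → sum 32
(15, 10, 0, 14) → sum 39
(10, 0, 14, -4) → sum 20
(0, 14, -4, 12) → sum 22
(14, -4, 12, -7) → sum 15
(-4, 12, -7, 12) → sum 13
(12, -7, 12, -8) → sum 9
Smallest of these is -20.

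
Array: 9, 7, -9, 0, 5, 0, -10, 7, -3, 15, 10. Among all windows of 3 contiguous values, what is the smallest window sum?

-6

Each size-3 window and its sum:
(9, 7, -9) → sum 7
(7, -9, 0) → sum -2
(-9, 0, 5) → sum -4
(0, 5, 0) → sum 5
(5, 0, -10) → sum -5
(0, -10, 7) → sum -3
(-10, 7, -3) → sum -6
(7, -3, 15) → sum 19
(-3, 15, 10) → sum 22
Smallest of these is -6.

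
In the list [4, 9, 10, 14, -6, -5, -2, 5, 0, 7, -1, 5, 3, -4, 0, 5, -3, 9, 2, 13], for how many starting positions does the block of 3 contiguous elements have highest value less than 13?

4 9 10 → max 10  < 13 ✓
9 10 14 → max 14
10 14 -6 → max 14
14 -6 -5 → max 14
-6 -5 -2 → max -2  < 13 ✓
-5 -2 5 → max 5  < 13 ✓
-2 5 0 → max 5  < 13 ✓
5 0 7 → max 7  < 13 ✓
0 7 -1 → max 7  < 13 ✓
7 -1 5 → max 7  < 13 ✓
-1 5 3 → max 5  < 13 ✓
5 3 -4 → max 5  < 13 ✓
3 -4 0 → max 3  < 13 ✓
-4 0 5 → max 5  < 13 ✓
0 5 -3 → max 5  < 13 ✓
5 -3 9 → max 9  < 13 ✓
-3 9 2 → max 9  < 13 ✓
9 2 13 → max 13
14 windows satisfy the condition.

14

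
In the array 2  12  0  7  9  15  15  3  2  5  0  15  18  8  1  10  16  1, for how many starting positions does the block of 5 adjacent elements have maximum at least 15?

13

(2, 12, 0, 7, 9) → max 12
(12, 0, 7, 9, 15) → max 15  ≥ 15 ✓
(0, 7, 9, 15, 15) → max 15  ≥ 15 ✓
(7, 9, 15, 15, 3) → max 15  ≥ 15 ✓
(9, 15, 15, 3, 2) → max 15  ≥ 15 ✓
(15, 15, 3, 2, 5) → max 15  ≥ 15 ✓
(15, 3, 2, 5, 0) → max 15  ≥ 15 ✓
(3, 2, 5, 0, 15) → max 15  ≥ 15 ✓
(2, 5, 0, 15, 18) → max 18  ≥ 15 ✓
(5, 0, 15, 18, 8) → max 18  ≥ 15 ✓
(0, 15, 18, 8, 1) → max 18  ≥ 15 ✓
(15, 18, 8, 1, 10) → max 18  ≥ 15 ✓
(18, 8, 1, 10, 16) → max 18  ≥ 15 ✓
(8, 1, 10, 16, 1) → max 16  ≥ 15 ✓
13 windows satisfy the condition.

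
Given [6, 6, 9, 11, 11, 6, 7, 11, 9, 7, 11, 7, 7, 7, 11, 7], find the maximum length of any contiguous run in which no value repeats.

4

[6] len 1
[6] len 1
[6, 9] len 2
[6, 9, 11] len 3
[11] len 1
[11, 6] len 2
[11, 6, 7] len 3
[6, 7, 11] len 3
[6, 7, 11, 9] len 4
[11, 9, 7] len 3
[9, 7, 11] len 3
[11, 7] len 2
[7] len 1
[7] len 1
[7, 11] len 2
[11, 7] len 2
Longest all-distinct length: 4.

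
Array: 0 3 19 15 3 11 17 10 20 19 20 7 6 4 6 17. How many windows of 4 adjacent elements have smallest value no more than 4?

0 3 19 15 → min 0  ≤ 4 ✓
3 19 15 3 → min 3  ≤ 4 ✓
19 15 3 11 → min 3  ≤ 4 ✓
15 3 11 17 → min 3  ≤ 4 ✓
3 11 17 10 → min 3  ≤ 4 ✓
11 17 10 20 → min 10
17 10 20 19 → min 10
10 20 19 20 → min 10
20 19 20 7 → min 7
19 20 7 6 → min 6
20 7 6 4 → min 4  ≤ 4 ✓
7 6 4 6 → min 4  ≤ 4 ✓
6 4 6 17 → min 4  ≤ 4 ✓
8 windows satisfy the condition.

8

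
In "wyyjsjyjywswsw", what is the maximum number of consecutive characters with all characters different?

4

[w] len 1
[w, y] len 2
[y] len 1
[y, j] len 2
[y, j, s] len 3
[s, j] len 2
[s, j, y] len 3
[y, j] len 2
[j, y] len 2
[j, y, w] len 3
[j, y, w, s] len 4
[s, w] len 2
[w, s] len 2
[s, w] len 2
Longest all-distinct length: 4.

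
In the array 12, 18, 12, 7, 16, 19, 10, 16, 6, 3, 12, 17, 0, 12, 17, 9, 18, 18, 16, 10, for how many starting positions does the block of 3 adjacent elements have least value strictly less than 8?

10

12 18 12 → min 12
18 12 7 → min 7  < 8 ✓
12 7 16 → min 7  < 8 ✓
7 16 19 → min 7  < 8 ✓
16 19 10 → min 10
19 10 16 → min 10
10 16 6 → min 6  < 8 ✓
16 6 3 → min 3  < 8 ✓
6 3 12 → min 3  < 8 ✓
3 12 17 → min 3  < 8 ✓
12 17 0 → min 0  < 8 ✓
17 0 12 → min 0  < 8 ✓
0 12 17 → min 0  < 8 ✓
12 17 9 → min 9
17 9 18 → min 9
9 18 18 → min 9
18 18 16 → min 16
18 16 10 → min 10
10 windows satisfy the condition.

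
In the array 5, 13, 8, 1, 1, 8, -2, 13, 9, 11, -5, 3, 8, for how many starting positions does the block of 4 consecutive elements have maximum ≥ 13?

(5, 13, 8, 1) → max 13  ≥ 13 ✓
(13, 8, 1, 1) → max 13  ≥ 13 ✓
(8, 1, 1, 8) → max 8
(1, 1, 8, -2) → max 8
(1, 8, -2, 13) → max 13  ≥ 13 ✓
(8, -2, 13, 9) → max 13  ≥ 13 ✓
(-2, 13, 9, 11) → max 13  ≥ 13 ✓
(13, 9, 11, -5) → max 13  ≥ 13 ✓
(9, 11, -5, 3) → max 11
(11, -5, 3, 8) → max 11
6 windows satisfy the condition.

6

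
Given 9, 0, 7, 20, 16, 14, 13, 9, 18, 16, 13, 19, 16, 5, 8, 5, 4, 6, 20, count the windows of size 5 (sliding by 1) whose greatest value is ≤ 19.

10

(9, 0, 7, 20, 16) → max 20
(0, 7, 20, 16, 14) → max 20
(7, 20, 16, 14, 13) → max 20
(20, 16, 14, 13, 9) → max 20
(16, 14, 13, 9, 18) → max 18  ≤ 19 ✓
(14, 13, 9, 18, 16) → max 18  ≤ 19 ✓
(13, 9, 18, 16, 13) → max 18  ≤ 19 ✓
(9, 18, 16, 13, 19) → max 19  ≤ 19 ✓
(18, 16, 13, 19, 16) → max 19  ≤ 19 ✓
(16, 13, 19, 16, 5) → max 19  ≤ 19 ✓
(13, 19, 16, 5, 8) → max 19  ≤ 19 ✓
(19, 16, 5, 8, 5) → max 19  ≤ 19 ✓
(16, 5, 8, 5, 4) → max 16  ≤ 19 ✓
(5, 8, 5, 4, 6) → max 8  ≤ 19 ✓
(8, 5, 4, 6, 20) → max 20
10 windows satisfy the condition.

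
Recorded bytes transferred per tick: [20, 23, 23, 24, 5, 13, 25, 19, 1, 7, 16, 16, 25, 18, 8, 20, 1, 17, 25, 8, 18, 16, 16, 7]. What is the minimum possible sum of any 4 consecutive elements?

40

[20, 23, 23, 24] → sum 90
[23, 23, 24, 5] → sum 75
[23, 24, 5, 13] → sum 65
[24, 5, 13, 25] → sum 67
[5, 13, 25, 19] → sum 62
[13, 25, 19, 1] → sum 58
[25, 19, 1, 7] → sum 52
[19, 1, 7, 16] → sum 43
[1, 7, 16, 16] → sum 40
[7, 16, 16, 25] → sum 64
[16, 16, 25, 18] → sum 75
[16, 25, 18, 8] → sum 67
[25, 18, 8, 20] → sum 71
[18, 8, 20, 1] → sum 47
[8, 20, 1, 17] → sum 46
[20, 1, 17, 25] → sum 63
[1, 17, 25, 8] → sum 51
[17, 25, 8, 18] → sum 68
[25, 8, 18, 16] → sum 67
[8, 18, 16, 16] → sum 58
[18, 16, 16, 7] → sum 57
Minimum of these is 40.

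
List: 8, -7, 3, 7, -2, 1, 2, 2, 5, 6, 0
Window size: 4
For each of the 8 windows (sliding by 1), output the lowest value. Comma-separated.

8 -7 3 7 → min -7
-7 3 7 -2 → min -7
3 7 -2 1 → min -2
7 -2 1 2 → min -2
-2 1 2 2 → min -2
1 2 2 5 → min 1
2 2 5 6 → min 2
2 5 6 0 → min 0

-7, -7, -2, -2, -2, 1, 2, 0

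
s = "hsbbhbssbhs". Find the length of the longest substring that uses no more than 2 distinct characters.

4

Extend right; when distinct count exceeds 2, shrink from the left:
add h: window [h] (1 distinct), len 1
add s: window [h, s] (2 distinct), len 2
add b: window [s, b] (2 distinct), len 2
add b: window [s, b, b] (2 distinct), len 3
add h: window [b, b, h] (2 distinct), len 3
add b: window [b, b, h, b] (2 distinct), len 4
add s: window [b, s] (2 distinct), len 2
add s: window [b, s, s] (2 distinct), len 3
add b: window [b, s, s, b] (2 distinct), len 4
add h: window [b, h] (2 distinct), len 2
add s: window [h, s] (2 distinct), len 2
Longest length with ≤2 distinct: 4.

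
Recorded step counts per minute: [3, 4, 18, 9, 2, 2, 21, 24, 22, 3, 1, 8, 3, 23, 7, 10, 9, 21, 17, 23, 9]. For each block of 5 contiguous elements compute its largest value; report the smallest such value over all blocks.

18

Each size-5 window and its max:
[3, 4, 18, 9, 2] → max 18
[4, 18, 9, 2, 2] → max 18
[18, 9, 2, 2, 21] → max 21
[9, 2, 2, 21, 24] → max 24
[2, 2, 21, 24, 22] → max 24
[2, 21, 24, 22, 3] → max 24
[21, 24, 22, 3, 1] → max 24
[24, 22, 3, 1, 8] → max 24
[22, 3, 1, 8, 3] → max 22
[3, 1, 8, 3, 23] → max 23
[1, 8, 3, 23, 7] → max 23
[8, 3, 23, 7, 10] → max 23
[3, 23, 7, 10, 9] → max 23
[23, 7, 10, 9, 21] → max 23
[7, 10, 9, 21, 17] → max 21
[10, 9, 21, 17, 23] → max 23
[9, 21, 17, 23, 9] → max 23
Smallest of these is 18.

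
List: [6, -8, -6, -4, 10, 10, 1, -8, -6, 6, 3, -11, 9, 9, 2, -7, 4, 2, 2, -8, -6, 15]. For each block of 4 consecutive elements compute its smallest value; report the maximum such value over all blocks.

-4

6 -8 -6 -4 → min -8
-8 -6 -4 10 → min -8
-6 -4 10 10 → min -6
-4 10 10 1 → min -4
10 10 1 -8 → min -8
10 1 -8 -6 → min -8
1 -8 -6 6 → min -8
-8 -6 6 3 → min -8
-6 6 3 -11 → min -11
6 3 -11 9 → min -11
3 -11 9 9 → min -11
-11 9 9 2 → min -11
9 9 2 -7 → min -7
9 2 -7 4 → min -7
2 -7 4 2 → min -7
-7 4 2 2 → min -7
4 2 2 -8 → min -8
2 2 -8 -6 → min -8
2 -8 -6 15 → min -8
Maximum of these is -4.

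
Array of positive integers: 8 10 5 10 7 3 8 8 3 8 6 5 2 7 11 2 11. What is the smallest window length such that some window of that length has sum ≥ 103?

add 8: running sum 8 < 103
add 10: running sum 18 < 103
add 5: running sum 23 < 103
add 10: running sum 33 < 103
add 7: running sum 40 < 103
add 3: running sum 43 < 103
add 8: running sum 51 < 103
add 8: running sum 59 < 103
add 3: running sum 62 < 103
add 8: running sum 70 < 103
add 6: running sum 76 < 103
add 5: running sum 81 < 103
add 2: running sum 83 < 103
add 7: running sum 90 < 103
add 11: running sum 101 < 103
add 2: shortest ending here [8, 10, 5, 10, 7, 3, 8, 8, 3, 8, 6, 5, 2, 7, 11, 2] sum 103, len 16
add 11: shortest ending here [10, 5, 10, 7, 3, 8, 8, 3, 8, 6, 5, 2, 7, 11, 2, 11] sum 106, len 16
Shortest qualifying length: 16.

16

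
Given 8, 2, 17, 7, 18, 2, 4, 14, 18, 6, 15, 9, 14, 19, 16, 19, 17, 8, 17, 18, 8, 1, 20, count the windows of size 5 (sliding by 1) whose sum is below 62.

8 2 17 7 18 → sum 52  < 62 ✓
2 17 7 18 2 → sum 46  < 62 ✓
17 7 18 2 4 → sum 48  < 62 ✓
7 18 2 4 14 → sum 45  < 62 ✓
18 2 4 14 18 → sum 56  < 62 ✓
2 4 14 18 6 → sum 44  < 62 ✓
4 14 18 6 15 → sum 57  < 62 ✓
14 18 6 15 9 → sum 62
18 6 15 9 14 → sum 62
6 15 9 14 19 → sum 63
15 9 14 19 16 → sum 73
9 14 19 16 19 → sum 77
14 19 16 19 17 → sum 85
19 16 19 17 8 → sum 79
16 19 17 8 17 → sum 77
19 17 8 17 18 → sum 79
17 8 17 18 8 → sum 68
8 17 18 8 1 → sum 52  < 62 ✓
17 18 8 1 20 → sum 64
8 windows satisfy the condition.

8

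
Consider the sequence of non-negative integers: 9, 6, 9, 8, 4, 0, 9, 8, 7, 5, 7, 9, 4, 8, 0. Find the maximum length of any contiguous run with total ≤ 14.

3

→ 9: sum 9, len 1
→ 6 (dropped 9): sum 6, len 1
→ 9 (dropped 6): sum 9, len 1
→ 8 (dropped 9): sum 8, len 1
→ 4: sum 12, len 2
→ 0: sum 12, len 3
→ 9 (dropped 8): sum 13, len 3
→ 8 (dropped 4, 0, 9): sum 8, len 1
→ 7 (dropped 8): sum 7, len 1
→ 5: sum 12, len 2
→ 7 (dropped 7): sum 12, len 2
→ 9 (dropped 5, 7): sum 9, len 1
→ 4: sum 13, len 2
→ 8 (dropped 9): sum 12, len 2
→ 0: sum 12, len 3
Longest length seen: 3.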